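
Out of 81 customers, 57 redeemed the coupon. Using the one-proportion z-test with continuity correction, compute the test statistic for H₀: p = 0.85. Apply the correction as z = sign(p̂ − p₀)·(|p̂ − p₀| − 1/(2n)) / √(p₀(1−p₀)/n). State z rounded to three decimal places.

z = -3.532

With x = 57 successes in n = 81, p̂ = 0.70370. p̂ − p₀ = -0.146296.
1/(2n) = 0.006173.
Corrected numerator: |-0.146296| − 0.006173 = 0.140123.
Null standard error: √(0.85·0.15/81) = √0.001574074 = 0.039675.
z = (−)0.140123/0.039675 = -3.532.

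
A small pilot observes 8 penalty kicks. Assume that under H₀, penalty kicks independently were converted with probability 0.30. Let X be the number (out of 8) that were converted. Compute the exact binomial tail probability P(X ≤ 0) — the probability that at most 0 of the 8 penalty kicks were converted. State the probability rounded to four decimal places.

P = 0.0576

X ~ Binomial(n=8, p=0.30).
P(X ≤ 0) = C(8,0)·0.30^0·0.70^8.
= 0.057648 = 0.0576.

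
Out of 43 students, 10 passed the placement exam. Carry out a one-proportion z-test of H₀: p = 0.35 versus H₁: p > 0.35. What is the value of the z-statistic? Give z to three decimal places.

z = -1.615

The sample proportion is 10/43 = 0.23256.
SE₀ = √(0.35·0.65/43) = 0.072737.
z = (0.23256 − 0.35)/0.072737 = -0.11744/0.072737 = -1.615.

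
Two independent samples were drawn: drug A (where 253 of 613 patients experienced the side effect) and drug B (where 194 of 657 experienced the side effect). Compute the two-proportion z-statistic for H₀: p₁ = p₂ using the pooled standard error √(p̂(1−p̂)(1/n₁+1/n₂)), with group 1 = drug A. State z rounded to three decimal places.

p̂₁ = 253/613 = 0.41272, p̂₂ = 194/657 = 0.29528.
Pooling: p̂ = 447/1270 = 0.35197.
SE = √[p̂(1−p̂)(1/n₁+1/n₂)] = √[0.35197·0.64803·(1/613+1/657)] ≈ 0.026819.
z = (p̂₁ − p̂₂)/SE = (0.41272 − 0.29528)/0.026819 = 0.11744/0.026819 = 4.379.

z = 4.379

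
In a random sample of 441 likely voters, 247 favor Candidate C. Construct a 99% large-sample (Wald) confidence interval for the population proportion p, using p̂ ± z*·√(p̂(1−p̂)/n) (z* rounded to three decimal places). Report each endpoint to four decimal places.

(0.4992, 0.6210)

The sample proportion is 247/441 = 0.56009.
SE(p̂) = √(0.56009·0.43991/441) = 0.023637.
The 99% critical value is z* = 2.576.
Margin = 2.576·0.023637 = 0.06089.
Interval: 0.56009 ± 0.06089 → (0.4992, 0.6210).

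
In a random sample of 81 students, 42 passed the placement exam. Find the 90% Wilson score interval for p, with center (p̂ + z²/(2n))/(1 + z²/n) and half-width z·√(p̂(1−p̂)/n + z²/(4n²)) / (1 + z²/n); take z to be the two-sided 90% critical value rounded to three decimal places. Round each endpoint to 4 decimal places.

(0.4281, 0.6078)

p̂ = 42/81 = 0.51852; z = 1.645, so z² = 2.706025.
Denominator 1 + z²/n = 1 + 2.706025/81 = 1.033408.
Adjusted center: (0.51852 + z²/(2n))/1.033408 = 0.51792.
Radicand: p̂(1−p̂)/n + z²/(4n²) = 0.003082186 + 0.000103110 = 0.003185296.
Half-width = z·√(radicand)/denom = 1.645·0.056438/1.033408 = 0.08984.
CI: 0.51792 ± 0.08984 = (0.4281, 0.6078).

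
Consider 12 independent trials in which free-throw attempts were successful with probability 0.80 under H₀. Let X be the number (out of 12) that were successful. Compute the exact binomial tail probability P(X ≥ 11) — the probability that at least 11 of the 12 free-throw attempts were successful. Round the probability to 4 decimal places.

X is binomial with n = 12 and p = 0.80.
P(X ≥ 11) = C(12,11)·0.80^11·0.20^1 + C(12,12)·0.80^12·0.20^0.
= 0.206158 + 0.068719 = 0.2749.

P = 0.2749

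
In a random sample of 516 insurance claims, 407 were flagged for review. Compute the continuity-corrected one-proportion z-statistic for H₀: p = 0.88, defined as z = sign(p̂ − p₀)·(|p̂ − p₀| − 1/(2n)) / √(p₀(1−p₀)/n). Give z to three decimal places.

z = -6.310

The sample proportion is 407/516 = 0.78876. p̂ − p₀ = -0.091240.
1/(2n) = 0.000969.
Corrected numerator: |-0.091240| − 0.000969 = 0.090271.
Null standard error: √(0.88·0.12/516) = √0.000204651 = 0.014306.
z = (−)0.090271/0.014306 = -6.310.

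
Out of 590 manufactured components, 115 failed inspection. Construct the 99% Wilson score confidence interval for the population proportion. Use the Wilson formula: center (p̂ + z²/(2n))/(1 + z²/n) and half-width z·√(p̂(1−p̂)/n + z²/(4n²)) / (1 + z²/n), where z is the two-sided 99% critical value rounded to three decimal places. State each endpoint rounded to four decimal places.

(0.1564, 0.2402)

p̂ = 115/590 = 0.19492; z = 2.576, so z² = 6.635776.
1 + z²/n = 1.011247.
Center = (0.19492 + 0.005624)/1.011247 = 0.19831.
Radicand: p̂(1−p̂)/n + z²/(4n²) = 0.000265972 + 0.000004766 = 0.000270738.
Half-width = 2.576·√0.000270738/1.011247 = 0.04191.
So the interval runs from 0.1564 to 0.2402.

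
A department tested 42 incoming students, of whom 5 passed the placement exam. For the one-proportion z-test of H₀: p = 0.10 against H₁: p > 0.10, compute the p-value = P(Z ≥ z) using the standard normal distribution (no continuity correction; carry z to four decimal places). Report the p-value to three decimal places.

p-value = 0.340

The sample proportion is 5/42 = 0.11905.
Under H₀, SE = √(p₀(1−p₀)/n) = √(0.10·0.90/42) = √0.002142857 = 0.046291.
z = (p̂ − p₀)/SE = (5/42 − 0.10)/0.046291 ≈ 0.4115.
p-value = P(Z ≥ z) with z = 0.4115 → 0.340.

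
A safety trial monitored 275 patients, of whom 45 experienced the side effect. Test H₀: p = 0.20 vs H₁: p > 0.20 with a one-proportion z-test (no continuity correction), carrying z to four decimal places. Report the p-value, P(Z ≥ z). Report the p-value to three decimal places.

The sample proportion is 45/275 = 0.16364.
Null standard error: √(0.20·0.80/275) = √0.000581818 = 0.024121.
Test statistic (full precision, shown to 4 dp): z = (45/275 − 0.20)/SE₀ ≈ -1.5076.
From the standard normal, P(Z ≥ z) = 0.934.

p-value = 0.934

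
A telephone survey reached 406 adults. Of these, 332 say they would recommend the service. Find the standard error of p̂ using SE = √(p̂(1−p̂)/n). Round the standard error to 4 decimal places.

SE = 0.0192

Sample proportion p̂ = 332/406 = 0.81773.
p̂(1−p̂) = 0.149048.
Dividing by n and taking the root: √0.000367113 = 0.0192.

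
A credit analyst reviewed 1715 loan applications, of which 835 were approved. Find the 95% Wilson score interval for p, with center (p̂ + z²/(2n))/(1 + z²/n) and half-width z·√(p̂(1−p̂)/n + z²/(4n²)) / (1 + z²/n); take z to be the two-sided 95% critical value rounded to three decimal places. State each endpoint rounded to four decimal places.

Here p̂ = 835/1715 = 0.48688 and z = 1.960 (z² = 3.841600).
1 + z²/n = 1.002240.
Center = (0.48688 + 0.001120)/1.002240 = 0.48691.
Radicand: p̂(1−p̂)/n + z²/(4n²) = 0.000145672 + 0.000000327 = 0.000145999.
Half-width = 1.960·√0.000145999/1.002240 = 0.02363.
CI: 0.48691 ± 0.02363 = (0.4633, 0.5105).

(0.4633, 0.5105)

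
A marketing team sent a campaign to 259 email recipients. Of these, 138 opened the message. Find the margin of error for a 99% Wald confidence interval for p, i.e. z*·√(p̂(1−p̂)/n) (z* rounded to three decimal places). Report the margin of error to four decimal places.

Sample proportion p̂ = 138/259 = 0.53282.
SE = √(p̂(1−p̂)/n) = √(0.248923/259) = 0.031001.
The 99% critical value is z* = 2.576.
Margin of error = z*·SE = 2.576 × 0.031001 = 0.0799.

ME = 0.0799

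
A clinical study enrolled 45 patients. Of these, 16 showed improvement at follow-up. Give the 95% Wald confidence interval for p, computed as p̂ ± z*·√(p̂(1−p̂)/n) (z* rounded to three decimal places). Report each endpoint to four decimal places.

Sample proportion p̂ = 16/45 = 0.35556.
SE = √(p̂(1−p̂)/n) = √(0.229136/45) = 0.071358.
For 95% confidence, z* = 1.960.
Margin of error: 1.960 × 0.071358 = 0.13986.
CI: 0.35556 ± 0.13986 = (0.2157, 0.4954).

(0.2157, 0.4954)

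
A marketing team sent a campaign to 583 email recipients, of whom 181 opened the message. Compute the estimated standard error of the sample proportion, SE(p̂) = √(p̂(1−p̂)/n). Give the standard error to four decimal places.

p̂ = 181/583 = 0.31046.
p̂(1−p̂) = 0.214075.
Dividing by n and taking the root: √0.000367196 = 0.0192.

SE = 0.0192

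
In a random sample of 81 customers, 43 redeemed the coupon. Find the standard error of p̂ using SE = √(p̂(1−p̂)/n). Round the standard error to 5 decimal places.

SE = 0.05545

With x = 43 successes in n = 81, p̂ = 0.53086.
p̂(1−p̂) = 0.249048.
Dividing by n and taking the root: √0.003074667 = 0.05545.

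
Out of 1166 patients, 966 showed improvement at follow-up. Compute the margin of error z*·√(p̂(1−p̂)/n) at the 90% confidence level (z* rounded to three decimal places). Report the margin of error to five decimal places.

Sample proportion p̂ = 966/1166 = 0.82847.
Standard error of p̂: √(0.142105/1166) = √0.000121874 = 0.011040.
z* = 1.645 at the 90% level.
ME = 1.645·0.011040 = 0.01816.

ME = 0.01816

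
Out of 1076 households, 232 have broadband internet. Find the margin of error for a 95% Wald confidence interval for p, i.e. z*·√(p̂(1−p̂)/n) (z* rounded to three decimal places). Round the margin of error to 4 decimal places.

p̂ = 232/1076 = 0.21561.
SE(p̂) = √(0.21561·0.78439/1076) = 0.012537.
For 95% confidence, z* = 1.960.
ME = 1.960·0.012537 = 0.0246.

ME = 0.0246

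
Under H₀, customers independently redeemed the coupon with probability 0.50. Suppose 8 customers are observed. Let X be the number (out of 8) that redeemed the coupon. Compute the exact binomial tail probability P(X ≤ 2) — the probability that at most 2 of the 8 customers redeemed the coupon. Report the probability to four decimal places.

X is binomial with n = 8 and p = 0.50.
P(X ≤ 2) = C(8,0)·0.50^0·0.50^8 + C(8,1)·0.50^1·0.50^7 + C(8,2)·0.50^2·0.50^6.
= 0.003906 + 0.031250 + 0.109375 = 0.1445.

P = 0.1445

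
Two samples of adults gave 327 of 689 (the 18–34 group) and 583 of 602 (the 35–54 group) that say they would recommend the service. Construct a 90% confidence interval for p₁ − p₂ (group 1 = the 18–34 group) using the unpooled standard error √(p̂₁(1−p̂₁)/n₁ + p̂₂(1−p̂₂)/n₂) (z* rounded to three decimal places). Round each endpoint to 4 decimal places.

(-0.5273, -0.4604)

p̂₁ = 0.47460, p̂₂ = 0.96844, so the observed difference is -0.49384.
SE = √(0.000361908 + 0.000050773) = √0.000412681 = 0.020315.
For 90% confidence, z* = 1.645. Margin of error = 0.03342.
So the interval runs from -0.5273 to -0.4604.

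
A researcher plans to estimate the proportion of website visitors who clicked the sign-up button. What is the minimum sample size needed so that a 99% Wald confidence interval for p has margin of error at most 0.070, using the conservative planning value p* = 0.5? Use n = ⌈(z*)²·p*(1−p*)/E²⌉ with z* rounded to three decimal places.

n = 339

The 99% critical value is z* = 2.576.
p*(1−p*) = 0.2500.
Required n before rounding: 6.635776 × 0.2500 / 0.070² = 338.560.
⌈338.560⌉ = 339.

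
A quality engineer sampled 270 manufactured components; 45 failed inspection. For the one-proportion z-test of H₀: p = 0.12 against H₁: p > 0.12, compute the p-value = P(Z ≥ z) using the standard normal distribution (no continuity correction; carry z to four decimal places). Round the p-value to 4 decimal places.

With x = 45 successes in n = 270, p̂ = 0.16667.
Under H₀, SE = √(p₀(1−p₀)/n) = √(0.12·0.88/270) = √0.000391111 = 0.019777.
Test statistic (full precision, shown to 4 dp): z = (45/270 − 0.12)/SE₀ ≈ 2.3597.
p-value = P(Z ≥ z) with z = 2.3597 → 0.0091.

p-value = 0.0091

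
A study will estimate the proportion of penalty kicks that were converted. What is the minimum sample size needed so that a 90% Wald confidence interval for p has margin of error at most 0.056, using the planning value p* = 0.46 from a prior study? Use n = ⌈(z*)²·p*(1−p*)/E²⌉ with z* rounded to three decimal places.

z* = 1.645 at the 90% level.
p*(1−p*) = 0.2484.
(z*)²·p*(1−p*)/E² = 2.706025·0.2484/0.003136 = 214.342.
⌈214.342⌉ = 215.

n = 215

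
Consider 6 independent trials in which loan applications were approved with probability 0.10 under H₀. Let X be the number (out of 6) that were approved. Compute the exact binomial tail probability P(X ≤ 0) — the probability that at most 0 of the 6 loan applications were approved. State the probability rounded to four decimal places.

X is binomial with n = 6 and p = 0.10.
P(X ≤ 0) = C(6,0)·0.10^0·0.90^6.
= 0.531441 = 0.5314.

P = 0.5314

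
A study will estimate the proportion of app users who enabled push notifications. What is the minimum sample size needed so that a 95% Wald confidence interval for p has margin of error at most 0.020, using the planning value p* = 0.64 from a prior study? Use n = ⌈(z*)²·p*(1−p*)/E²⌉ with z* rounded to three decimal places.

The 95% critical value is z* = 1.960.
p*(1−p*) = 0.64·0.36 = 0.2304.
(z*)²·p*(1−p*)/E² = 3.841600·0.2304/0.000400 = 2212.762.
⌈2212.762⌉ = 2213.

n = 2213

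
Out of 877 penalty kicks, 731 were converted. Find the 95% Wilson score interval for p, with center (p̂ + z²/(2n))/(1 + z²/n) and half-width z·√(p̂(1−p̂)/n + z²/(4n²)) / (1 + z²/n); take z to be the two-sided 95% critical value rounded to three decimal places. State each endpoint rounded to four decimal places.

p̂ = 731/877 = 0.83352; z = 1.960, so z² = 3.841600.
1 + z²/n = 1.004380.
Adjusted center: (0.83352 + z²/(2n))/1.004380 = 0.83207.
Radicand: p̂(1−p̂)/n + z²/(4n²) = 0.000158224 + 0.000001249 = 0.000159473.
Half-width = z·√(radicand)/denom = 1.960·0.012628/1.004380 = 0.02464.
CI: 0.83207 ± 0.02464 = (0.8074, 0.8567).

(0.8074, 0.8567)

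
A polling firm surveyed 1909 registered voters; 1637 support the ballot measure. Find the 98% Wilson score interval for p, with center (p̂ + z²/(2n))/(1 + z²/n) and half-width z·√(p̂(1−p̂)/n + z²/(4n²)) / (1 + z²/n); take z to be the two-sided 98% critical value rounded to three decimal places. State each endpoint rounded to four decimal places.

Here p̂ = 1637/1909 = 0.85752 and z = 2.326 (z² = 5.410276).
1 + z²/n = 1.002834.
Adjusted center: (0.85752 + z²/(2n))/1.002834 = 0.85651.
Radicand: p̂(1−p̂)/n + z²/(4n²) = 0.000064003 + 0.000000371 = 0.000064374.
Half-width = 2.326·√0.000064374/1.002834 = 0.01861.
So the interval runs from 0.8379 to 0.8751.

(0.8379, 0.8751)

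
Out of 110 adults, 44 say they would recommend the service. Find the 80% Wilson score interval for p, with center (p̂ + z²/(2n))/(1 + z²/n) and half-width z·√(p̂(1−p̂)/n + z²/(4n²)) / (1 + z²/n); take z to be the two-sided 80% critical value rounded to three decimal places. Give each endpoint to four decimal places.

(0.3420, 0.4609)

Here p̂ = 44/110 = 0.40000 and z = 1.282 (z² = 1.643524).
1 + z²/n = 1.014941.
Adjusted center: (0.40000 + z²/(2n))/1.014941 = 0.40147.
Radicand: p̂(1−p̂)/n + z²/(4n²) = 0.002181818 + 0.000033957 = 0.002215775.
Half-width = z·√(radicand)/denom = 1.282·0.047072/1.014941 = 0.05946.
So the interval runs from 0.3420 to 0.4609.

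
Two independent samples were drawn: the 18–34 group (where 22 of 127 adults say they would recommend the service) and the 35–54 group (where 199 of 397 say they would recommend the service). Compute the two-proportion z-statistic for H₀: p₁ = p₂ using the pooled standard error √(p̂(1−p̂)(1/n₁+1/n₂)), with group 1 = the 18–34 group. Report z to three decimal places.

z = -6.516

Sample proportions: p̂₁ = 22/127 = 0.17323 and p̂₂ = 199/397 = 0.50126.
Pooling: p̂ = 221/524 = 0.42176.
SE = √[p̂(1−p̂)(1/n₁+1/n₂)] = √[0.42176·0.57824·(1/127+1/397)] ≈ 0.050345.
z = (p̂₁ − p̂₂)/SE = (0.17323 − 0.50126)/0.050345 = -0.32803/0.050345 = -6.516.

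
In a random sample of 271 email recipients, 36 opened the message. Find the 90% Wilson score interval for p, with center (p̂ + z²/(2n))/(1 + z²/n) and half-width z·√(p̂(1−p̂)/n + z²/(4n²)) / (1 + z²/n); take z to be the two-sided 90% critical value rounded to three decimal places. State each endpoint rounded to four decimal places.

(0.1025, 0.1704)

p̂ = 36/271 = 0.13284; z = 1.645, so z² = 2.706025.
Denominator 1 + z²/n = 1 + 2.706025/271 = 1.009985.
Center = (0.13284 + 0.004993)/1.009985 = 0.13647.
Radicand: p̂(1−p̂)/n + z²/(4n²) = 0.000425072 + 0.000009212 = 0.000434284.
Half-width = 1.645·√0.000434284/1.009985 = 0.03394.
So the interval runs from 0.1025 to 0.1704.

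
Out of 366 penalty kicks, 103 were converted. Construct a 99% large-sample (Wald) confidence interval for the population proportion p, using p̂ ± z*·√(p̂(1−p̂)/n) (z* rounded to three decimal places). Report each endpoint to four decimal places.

(0.2209, 0.3420)

The sample proportion is 103/366 = 0.28142.
SE = √(p̂(1−p̂)/n) = √(0.202223/366) = 0.023506.
The 99% critical value is z* = 2.576.
Margin = 2.576·0.023506 = 0.06055.
So the interval runs from 0.2209 to 0.3420.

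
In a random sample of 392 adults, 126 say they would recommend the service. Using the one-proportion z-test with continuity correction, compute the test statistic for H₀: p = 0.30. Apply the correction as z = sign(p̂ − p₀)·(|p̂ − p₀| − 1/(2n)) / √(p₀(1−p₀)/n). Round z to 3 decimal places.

Sample proportion p̂ = 126/392 = 0.32143. p̂ − p₀ = 0.021429.
Continuity correction 1/(2n) = 1/784 = 0.001276.
Corrected numerator: |0.021429| − 0.001276 = 0.020153.
SE₀ = √(0.30·0.70/392) = 0.023146.
z = +0.020153/0.023146 = 0.871.

z = 0.871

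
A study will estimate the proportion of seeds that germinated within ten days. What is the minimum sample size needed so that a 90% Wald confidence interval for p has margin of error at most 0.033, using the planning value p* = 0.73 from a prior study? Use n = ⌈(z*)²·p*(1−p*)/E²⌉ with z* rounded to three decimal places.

n = 490

z* = 1.645 at the 90% level.
p*(1−p*) = 0.1971.
(z*)²·p*(1−p*)/E² = 2.706025·0.1971/0.001089 = 489.768.
Rounding up, n = 490.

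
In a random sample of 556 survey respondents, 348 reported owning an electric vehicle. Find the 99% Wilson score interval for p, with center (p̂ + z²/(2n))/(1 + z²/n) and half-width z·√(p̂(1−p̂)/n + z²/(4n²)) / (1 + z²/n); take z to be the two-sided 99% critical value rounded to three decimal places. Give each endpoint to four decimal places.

Here p̂ = 348/556 = 0.62590 and z = 2.576 (z² = 6.635776).
1 + z²/n = 1.011935.
Center = (0.62590 + 0.005967)/1.011935 = 0.62441.
Radicand: p̂(1−p̂)/n + z²/(4n²) = 0.000421132 + 0.000005366 = 0.000426498.
Half-width = 2.576·√0.000426498/1.011935 = 0.05257.
So the interval runs from 0.5718 to 0.6770.

(0.5718, 0.6770)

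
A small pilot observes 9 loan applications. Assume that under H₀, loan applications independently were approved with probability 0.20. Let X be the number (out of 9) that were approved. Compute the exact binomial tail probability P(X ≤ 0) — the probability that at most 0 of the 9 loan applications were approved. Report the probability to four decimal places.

X ~ Binomial(n=9, p=0.20).
P(X ≤ 0) = C(9,0)·0.20^0·0.80^9.
= 0.134218 = 0.1342.

P = 0.1342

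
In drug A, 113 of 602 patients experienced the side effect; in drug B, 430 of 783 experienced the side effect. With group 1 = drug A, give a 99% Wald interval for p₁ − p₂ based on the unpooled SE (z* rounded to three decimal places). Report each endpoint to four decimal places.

p̂₁ = 0.18771, p̂₂ = 0.54917, so the observed difference is -0.36146.
SE = √(0.000253278 + 0.000316197) = √0.000569475 = 0.023864.
The 99% critical value is z* = 2.576. Margin = 2.576·0.023864 = 0.06147.
Interval: -0.36146 ± 0.06147 → (-0.4229, -0.3000).

(-0.4229, -0.3000)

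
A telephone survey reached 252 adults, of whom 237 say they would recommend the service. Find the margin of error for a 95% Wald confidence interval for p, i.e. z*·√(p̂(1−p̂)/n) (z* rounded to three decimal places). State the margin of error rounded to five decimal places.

p̂ = 237/252 = 0.94048.
Standard error of p̂: √(0.055981/252) = √0.000222146 = 0.014905.
For 95% confidence, z* = 1.960.
Margin of error = z*·SE = 1.960 × 0.014905 = 0.02921.

ME = 0.02921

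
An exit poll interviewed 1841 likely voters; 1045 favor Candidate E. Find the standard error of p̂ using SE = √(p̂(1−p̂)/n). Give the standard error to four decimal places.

The sample proportion is 1045/1841 = 0.56763.
p̂(1−p̂) = 0.245426.
SE = √(0.245426/1841) = √0.000133311 = 0.0115.

SE = 0.0115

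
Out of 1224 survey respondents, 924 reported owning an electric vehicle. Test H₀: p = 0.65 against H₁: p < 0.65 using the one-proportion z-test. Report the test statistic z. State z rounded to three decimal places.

z = 7.695

p̂ = 924/1224 = 0.75490.
SE₀ = √(0.65·0.35/1224) = 0.013633.
z = (p̂ − p₀)/SE = (0.75490 − 0.65)/0.013633 = 7.695.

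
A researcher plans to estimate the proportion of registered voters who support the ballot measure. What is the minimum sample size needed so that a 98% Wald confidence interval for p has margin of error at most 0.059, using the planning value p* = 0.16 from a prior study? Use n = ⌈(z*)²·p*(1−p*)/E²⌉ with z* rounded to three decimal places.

z* = 2.326 at the 98% level.
p*(1−p*) = 0.16·0.84 = 0.1344.
Required n before rounding: 5.410276 × 0.1344 / 0.059² = 208.889.
Rounding up, n = 209.

n = 209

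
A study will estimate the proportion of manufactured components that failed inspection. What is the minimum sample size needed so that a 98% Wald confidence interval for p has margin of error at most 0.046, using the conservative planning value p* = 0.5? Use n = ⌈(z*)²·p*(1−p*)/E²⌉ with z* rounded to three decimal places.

z* = 2.326 at the 98% level.
p*(1−p*) = 0.50·0.50 = 0.2500.
(z*)²·p*(1−p*)/E² = 5.410276·0.2500/0.002116 = 639.210.
⌈639.210⌉ = 640.

n = 640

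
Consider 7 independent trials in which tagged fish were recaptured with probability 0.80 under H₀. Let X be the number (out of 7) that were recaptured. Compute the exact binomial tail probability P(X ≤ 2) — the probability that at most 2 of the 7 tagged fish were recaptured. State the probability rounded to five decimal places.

P = 0.00467

X ~ Binomial(n=7, p=0.80).
P(X ≤ 2) = C(7,0)·0.80^0·0.20^7 + C(7,1)·0.80^1·0.20^6 + C(7,2)·0.80^2·0.20^5.
= 0.000013 + 0.000358 + 0.004301 = 0.00467.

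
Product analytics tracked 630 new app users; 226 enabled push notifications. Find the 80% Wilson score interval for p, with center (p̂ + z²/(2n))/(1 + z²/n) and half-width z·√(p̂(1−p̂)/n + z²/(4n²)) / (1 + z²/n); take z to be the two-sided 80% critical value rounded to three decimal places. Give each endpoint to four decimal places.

Here p̂ = 226/630 = 0.35873 and z = 1.282 (z² = 1.643524).
1 + z²/n = 1.002609.
Adjusted center: (0.35873 + z²/(2n))/1.002609 = 0.35910.
Radicand: p̂(1−p̂)/n + z²/(4n²) = 0.000365147 + 0.000001035 = 0.000366182.
Half-width = z·√(radicand)/denom = 1.282·0.019136/1.002609 = 0.02447.
CI: 0.35910 ± 0.02447 = (0.3346, 0.3836).

(0.3346, 0.3836)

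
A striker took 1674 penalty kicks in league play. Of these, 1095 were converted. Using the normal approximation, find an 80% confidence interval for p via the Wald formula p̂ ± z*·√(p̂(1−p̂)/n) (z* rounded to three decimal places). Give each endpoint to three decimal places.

(0.639, 0.669)

Sample proportion p̂ = 1095/1674 = 0.65412.
SE(p̂) = √(0.65412·0.34588/1674) = 0.011626.
z* = 1.282 at the 80% level.
Margin of error: 1.282 × 0.011626 = 0.01490.
So the interval runs from 0.639 to 0.669.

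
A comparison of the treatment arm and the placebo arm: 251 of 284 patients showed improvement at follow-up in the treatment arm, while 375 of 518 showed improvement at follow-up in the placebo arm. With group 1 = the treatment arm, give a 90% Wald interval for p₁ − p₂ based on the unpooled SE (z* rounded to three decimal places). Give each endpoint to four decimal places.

(0.1149, 0.2048)

p̂₁ = 0.88380, p̂₂ = 0.72394, so the observed difference is 0.15986.
Unpooled SE = √(p̂₁(1−p̂₁)/n₁ + p̂₂(1−p̂₂)/n₂) = √(0.000361604 + 0.000385814) = 0.027339.
For 90% confidence, z* = 1.645. Margin of error = 0.04497.
Interval: 0.15986 ± 0.04497 → (0.1149, 0.2048).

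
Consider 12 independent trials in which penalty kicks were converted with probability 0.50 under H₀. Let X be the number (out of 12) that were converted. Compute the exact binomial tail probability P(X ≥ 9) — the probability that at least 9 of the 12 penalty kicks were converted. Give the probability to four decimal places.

X is binomial with n = 12 and p = 0.50.
P(X ≥ 9) = C(12,9)·0.50^9·0.50^3 + C(12,10)·0.50^10·0.50^2 + C(12,11)·0.50^11·0.50^1 + C(12,12)·0.50^12·0.50^0.
= 0.053711 + 0.016113 + 0.002930 + 0.000244 = 0.0730.

P = 0.0730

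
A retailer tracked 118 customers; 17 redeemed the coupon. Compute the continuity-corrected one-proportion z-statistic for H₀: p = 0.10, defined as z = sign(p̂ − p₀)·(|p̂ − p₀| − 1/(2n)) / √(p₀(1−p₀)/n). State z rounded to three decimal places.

z = 1.442

With x = 17 successes in n = 118, p̂ = 0.14407. p̂ − p₀ = 0.044068.
1/(2n) = 0.004237.
Corrected numerator: |0.044068| − 0.004237 = 0.039831.
SE₀ = √(0.10·0.90/118) = 0.027617.
z = +0.039831/0.027617 = 1.442.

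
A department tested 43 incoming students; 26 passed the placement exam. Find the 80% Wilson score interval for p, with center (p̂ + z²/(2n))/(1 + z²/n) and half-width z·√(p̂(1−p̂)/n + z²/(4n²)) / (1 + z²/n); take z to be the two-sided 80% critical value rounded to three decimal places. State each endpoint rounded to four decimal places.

(0.5069, 0.6947)

p̂ = 26/43 = 0.60465; z = 1.282, so z² = 1.643524.
1 + z²/n = 1.038221.
Center = (0.60465 + 0.019111)/1.038221 = 0.60080.
Radicand: p̂(1−p̂)/n + z²/(4n²) = 0.005559259 + 0.000222218 = 0.005781477.
Half-width = z·√(radicand)/denom = 1.282·0.076036/1.038221 = 0.09389.
CI: 0.60080 ± 0.09389 = (0.5069, 0.6947).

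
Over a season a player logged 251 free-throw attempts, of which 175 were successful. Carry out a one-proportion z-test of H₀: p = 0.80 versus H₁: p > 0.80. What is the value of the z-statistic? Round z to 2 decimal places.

p̂ = 175/251 = 0.69721.
Null standard error: √(0.80·0.20/251) = √0.000637450 = 0.025248.
z = (0.69721 − 0.80)/0.025248 = -0.10279/0.025248 = -4.07.

z = -4.07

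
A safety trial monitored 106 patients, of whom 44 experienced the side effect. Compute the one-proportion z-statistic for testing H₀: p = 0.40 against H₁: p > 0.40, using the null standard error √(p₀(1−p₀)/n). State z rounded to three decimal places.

The sample proportion is 44/106 = 0.41509.
Null standard error: √(0.40·0.60/106) = √0.002264151 = 0.047583.
Test statistic: z = 0.01509/0.047583 = 0.317.

z = 0.317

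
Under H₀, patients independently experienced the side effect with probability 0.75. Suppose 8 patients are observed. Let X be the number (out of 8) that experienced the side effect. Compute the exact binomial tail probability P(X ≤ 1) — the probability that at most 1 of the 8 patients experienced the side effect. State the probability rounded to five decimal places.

X is binomial with n = 8 and p = 0.75.
P(X ≤ 1) = C(8,0)·0.75^0·0.25^8 + C(8,1)·0.75^1·0.25^7.
= 0.000015 + 0.000366 = 0.00038.

P = 0.00038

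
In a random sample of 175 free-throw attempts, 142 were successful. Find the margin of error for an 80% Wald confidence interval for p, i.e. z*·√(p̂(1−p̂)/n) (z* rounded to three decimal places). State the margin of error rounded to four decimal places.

Sample proportion p̂ = 142/175 = 0.81143.
SE(p̂) = √(0.81143·0.18857/175) = 0.029570.
For 80% confidence, z* = 1.282.
Margin of error = z*·SE = 1.282 × 0.029570 = 0.0379.

ME = 0.0379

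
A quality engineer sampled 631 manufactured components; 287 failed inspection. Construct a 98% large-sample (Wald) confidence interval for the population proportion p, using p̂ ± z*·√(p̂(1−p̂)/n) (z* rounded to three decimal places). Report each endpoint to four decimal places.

With x = 287 successes in n = 631, p̂ = 0.45483.
SE = √(p̂(1−p̂)/n) = √(0.247960/631) = 0.019823.
The 98% critical value is z* = 2.326.
Margin = 2.326·0.019823 = 0.04611.
So the interval runs from 0.4087 to 0.5009.

(0.4087, 0.5009)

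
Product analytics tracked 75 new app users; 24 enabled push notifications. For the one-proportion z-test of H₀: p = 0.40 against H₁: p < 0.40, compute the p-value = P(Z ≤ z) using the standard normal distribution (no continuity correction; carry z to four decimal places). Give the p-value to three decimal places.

p-value = 0.079

With x = 24 successes in n = 75, p̂ = 0.32000.
Null standard error: √(0.40·0.60/75) = √0.003200000 = 0.056569.
z = (p̂ − p₀)/SE = (24/75 − 0.40)/0.056569 ≈ -1.4142.
From the standard normal, P(Z ≤ z) = 0.079.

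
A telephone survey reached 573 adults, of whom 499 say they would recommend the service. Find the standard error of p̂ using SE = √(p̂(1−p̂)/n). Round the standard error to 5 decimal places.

The sample proportion is 499/573 = 0.87086.
p̂(1−p̂) = 0.87086·0.12914 = 0.112463.
Dividing by n and taking the root: √0.000196271 = 0.01401.

SE = 0.01401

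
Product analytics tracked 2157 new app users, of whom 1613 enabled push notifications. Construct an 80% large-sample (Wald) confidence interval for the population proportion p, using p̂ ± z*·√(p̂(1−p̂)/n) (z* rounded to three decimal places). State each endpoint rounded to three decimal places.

p̂ = 1613/2157 = 0.74780.
SE = √(p̂(1−p̂)/n) = √(0.188596/2157) = 0.009351.
The 80% critical value is z* = 1.282.
Margin of error: 1.282 × 0.009351 = 0.01199.
Interval: 0.74780 ± 0.01199 → (0.736, 0.760).

(0.736, 0.760)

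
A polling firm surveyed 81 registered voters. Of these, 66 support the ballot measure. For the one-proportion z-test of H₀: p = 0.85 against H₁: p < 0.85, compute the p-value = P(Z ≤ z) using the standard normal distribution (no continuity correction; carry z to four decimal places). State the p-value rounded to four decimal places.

p-value = 0.1876

Sample proportion p̂ = 66/81 = 0.81481.
Under H₀, SE = √(p₀(1−p₀)/n) = √(0.85·0.15/81) = √0.001574074 = 0.039675.
Test statistic (full precision, shown to 4 dp): z = (66/81 − 0.85)/SE₀ ≈ -0.8868.
From the standard normal, P(Z ≤ z) = 0.1876.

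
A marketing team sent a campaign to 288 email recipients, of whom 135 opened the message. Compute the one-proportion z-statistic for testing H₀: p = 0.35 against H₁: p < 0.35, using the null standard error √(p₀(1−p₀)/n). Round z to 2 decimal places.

Sample proportion p̂ = 135/288 = 0.46875.
Under H₀, SE = √(p₀(1−p₀)/n) = √(0.35·0.65/288) = √0.000789931 = 0.028106.
z = (0.46875 − 0.35)/0.028106 = 0.11875/0.028106 = 4.23.

z = 4.23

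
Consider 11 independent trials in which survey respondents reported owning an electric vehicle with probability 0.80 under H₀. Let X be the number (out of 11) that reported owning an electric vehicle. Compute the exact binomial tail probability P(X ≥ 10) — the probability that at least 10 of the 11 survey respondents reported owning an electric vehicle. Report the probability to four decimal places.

X ~ Binomial(n=11, p=0.80).
P(X ≥ 10) = C(11,10)·0.80^10·0.20^1 + C(11,11)·0.80^11·0.20^0.
= 0.236223 + 0.085899 = 0.3221.

P = 0.3221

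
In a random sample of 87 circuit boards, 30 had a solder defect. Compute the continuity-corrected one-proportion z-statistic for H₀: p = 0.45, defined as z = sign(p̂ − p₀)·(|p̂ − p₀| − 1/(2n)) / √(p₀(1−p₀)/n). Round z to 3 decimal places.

z = -1.864

The sample proportion is 30/87 = 0.34483. p̂ − p₀ = -0.105172.
Continuity correction 1/(2n) = 1/174 = 0.005747.
Corrected numerator: |-0.105172| − 0.005747 = 0.099425.
Under H₀, SE = √(p₀(1−p₀)/n) = √(0.45·0.55/87) = √0.002844828 = 0.053337.
z = −0.099425/0.053337 = -1.864.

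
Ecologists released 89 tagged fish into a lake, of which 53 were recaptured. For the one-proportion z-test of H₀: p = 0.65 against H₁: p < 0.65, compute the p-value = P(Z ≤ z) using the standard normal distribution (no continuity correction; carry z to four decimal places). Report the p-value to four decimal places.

p-value = 0.1406

The sample proportion is 53/89 = 0.59551.
SE₀ = √(0.65·0.35/89) = 0.050559.
Test statistic (full precision, shown to 4 dp): z = (53/89 − 0.65)/SE₀ ≈ -1.0778.
From the standard normal, P(Z ≤ z) = 0.1406.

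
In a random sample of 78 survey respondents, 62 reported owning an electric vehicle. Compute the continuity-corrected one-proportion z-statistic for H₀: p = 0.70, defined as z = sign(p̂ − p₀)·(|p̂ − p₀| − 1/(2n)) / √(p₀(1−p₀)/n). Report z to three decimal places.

z = 1.705

Sample proportion p̂ = 62/78 = 0.79487. p̂ − p₀ = 0.094872.
1/(2n) = 0.006410.
Corrected numerator: |0.094872| − 0.006410 = 0.088462.
Under H₀, SE = √(p₀(1−p₀)/n) = √(0.70·0.30/78) = √0.002692308 = 0.051887.
z = +0.088462/0.051887 = 1.705.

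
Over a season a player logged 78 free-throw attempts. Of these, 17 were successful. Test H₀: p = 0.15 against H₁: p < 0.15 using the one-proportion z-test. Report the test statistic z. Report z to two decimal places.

z = 1.68

Sample proportion p̂ = 17/78 = 0.21795.
Under H₀, SE = √(p₀(1−p₀)/n) = √(0.15·0.85/78) = √0.001634615 = 0.040430.
Test statistic: z = 0.06795/0.040430 = 1.68.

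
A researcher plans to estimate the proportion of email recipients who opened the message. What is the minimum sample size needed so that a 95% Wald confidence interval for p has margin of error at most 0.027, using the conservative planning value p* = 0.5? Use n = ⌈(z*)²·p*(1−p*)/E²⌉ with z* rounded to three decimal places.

n = 1318

The 95% critical value is z* = 1.960.
p*(1−p*) = 0.2500.
Required n before rounding: 3.841600 × 0.2500 / 0.027² = 1317.421.
⌈1317.421⌉ = 1318.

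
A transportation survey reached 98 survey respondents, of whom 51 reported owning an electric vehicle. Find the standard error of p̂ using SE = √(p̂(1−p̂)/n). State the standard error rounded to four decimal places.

SE = 0.0505

With x = 51 successes in n = 98, p̂ = 0.52041.
p̂(1−p̂) = 0.249583.
SE = √(0.249583/98) = 0.0505.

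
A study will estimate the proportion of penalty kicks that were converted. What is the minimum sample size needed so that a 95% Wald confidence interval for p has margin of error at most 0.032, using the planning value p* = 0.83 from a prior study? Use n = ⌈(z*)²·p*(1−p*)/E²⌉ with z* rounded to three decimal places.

z* = 1.960 at the 95% level.
p*(1−p*) = 0.1411.
Required n before rounding: 3.841600 × 0.1411 / 0.032² = 529.345.
Rounding up, n = 530.

n = 530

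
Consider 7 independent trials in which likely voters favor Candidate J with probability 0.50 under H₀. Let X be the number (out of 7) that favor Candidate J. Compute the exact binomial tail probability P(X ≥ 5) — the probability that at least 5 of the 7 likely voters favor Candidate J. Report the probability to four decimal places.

X ~ Binomial(n=7, p=0.50).
P(X ≥ 5) = C(7,5)·0.50^5·0.50^2 + C(7,6)·0.50^6·0.50^1 + C(7,7)·0.50^7·0.50^0.
= 0.164062 + 0.054688 + 0.007812 = 0.2266.

P = 0.2266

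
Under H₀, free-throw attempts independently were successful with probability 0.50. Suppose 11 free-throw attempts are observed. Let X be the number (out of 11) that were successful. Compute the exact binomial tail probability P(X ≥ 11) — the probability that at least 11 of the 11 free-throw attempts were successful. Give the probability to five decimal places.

P = 0.00049

X is binomial with n = 11 and p = 0.50.
P(X ≥ 11) = C(11,11)·0.50^11·0.50^0.
= 0.000488 = 0.00049.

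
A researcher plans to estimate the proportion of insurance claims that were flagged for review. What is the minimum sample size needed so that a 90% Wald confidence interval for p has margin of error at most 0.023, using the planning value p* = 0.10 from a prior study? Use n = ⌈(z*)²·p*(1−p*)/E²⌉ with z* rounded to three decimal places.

n = 461

z* = 1.645 at the 90% level.
p*(1−p*) = 0.10·0.90 = 0.0900.
Required n before rounding: 2.706025 × 0.0900 / 0.023² = 460.382.
Rounding up, n = 461.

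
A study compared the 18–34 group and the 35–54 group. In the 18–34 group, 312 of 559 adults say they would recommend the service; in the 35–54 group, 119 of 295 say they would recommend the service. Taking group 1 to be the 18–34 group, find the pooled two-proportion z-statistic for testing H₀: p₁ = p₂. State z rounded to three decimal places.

p̂₁ = 312/559 = 0.55814, p̂₂ = 119/295 = 0.40339.
Pooled p̂ = (312+119)/(559+295) = 431/854 = 0.50468.
Pooled SE = √[0.2499781·0.00517874] ≈ 0.035980.
z = 0.15475/0.035980 = 4.301.

z = 4.301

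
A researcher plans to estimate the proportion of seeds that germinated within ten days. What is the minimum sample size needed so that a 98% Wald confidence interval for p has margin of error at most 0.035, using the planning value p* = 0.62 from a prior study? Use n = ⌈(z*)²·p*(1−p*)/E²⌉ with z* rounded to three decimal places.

n = 1041

For 98% confidence, z* = 2.326.
p*(1−p*) = 0.62·0.38 = 0.2356.
Required n before rounding: 5.410276 × 0.2356 / 0.035² = 1040.540.
Rounding up, n = 1041.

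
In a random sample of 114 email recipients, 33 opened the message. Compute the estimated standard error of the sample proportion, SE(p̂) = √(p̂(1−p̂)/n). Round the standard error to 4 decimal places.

SE = 0.0425

Sample proportion p̂ = 33/114 = 0.28947.
p̂(1−p̂) = 0.205677.
SE = √(0.205677/114) = 0.0425.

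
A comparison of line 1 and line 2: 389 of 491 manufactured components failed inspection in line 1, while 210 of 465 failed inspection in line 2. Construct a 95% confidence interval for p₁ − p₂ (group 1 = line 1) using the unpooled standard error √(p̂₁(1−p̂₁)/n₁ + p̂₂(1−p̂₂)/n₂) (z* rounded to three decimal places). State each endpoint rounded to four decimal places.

(0.2829, 0.3984)

p̂₁ = 0.79226, p̂₂ = 0.45161, so the observed difference is 0.34065.
Unpooled SE = √(p̂₁(1−p̂₁)/n₁ + p̂₂(1−p̂₂)/n₂) = √(0.000335201 + 0.000532599) = 0.029458.
The 95% critical value is z* = 1.960. Margin of error = 0.05774.
So the interval runs from 0.2829 to 0.3984.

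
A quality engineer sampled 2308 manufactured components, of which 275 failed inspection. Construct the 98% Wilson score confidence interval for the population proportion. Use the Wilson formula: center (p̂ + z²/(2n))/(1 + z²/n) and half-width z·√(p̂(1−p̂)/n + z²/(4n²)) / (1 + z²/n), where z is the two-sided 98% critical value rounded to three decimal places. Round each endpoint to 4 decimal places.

p̂ = 275/2308 = 0.11915; z = 2.326, so z² = 5.410276.
1 + z²/n = 1.002344.
Adjusted center: (0.11915 + z²/(2n))/1.002344 = 0.12004.
Radicand: p̂(1−p̂)/n + z²/(4n²) = 0.000045474 + 0.000000254 = 0.000045728.
Half-width = 2.326·√0.000045728/1.002344 = 0.01569.
Interval: 0.12004 ± 0.01569 → (0.1043, 0.1357).

(0.1043, 0.1357)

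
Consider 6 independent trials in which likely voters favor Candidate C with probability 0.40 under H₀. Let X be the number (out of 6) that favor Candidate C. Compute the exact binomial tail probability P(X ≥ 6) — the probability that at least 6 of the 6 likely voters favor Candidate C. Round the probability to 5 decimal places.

P = 0.00410

X is binomial with n = 6 and p = 0.40.
P(X ≥ 6) = C(6,6)·0.40^6·0.60^0.
= 0.004096 = 0.00410.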